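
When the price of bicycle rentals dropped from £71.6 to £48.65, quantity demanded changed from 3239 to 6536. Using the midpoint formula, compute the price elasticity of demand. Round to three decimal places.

%Δq = (6536 − 3239)/[(3239 + 6536)/2] = 3297/4887.5 ≈ 0.6746.
%ΔP = (48.65 − 71.6)/[(71.6 + 48.65)/2] = -22.95/60.125 ≈ -0.3817.
Arc elasticity E = %Δq/%ΔP ≈ 0.6746/-0.3817 ≈ -1.767.
|E| > 1: demand is elastic over this range.

-1.767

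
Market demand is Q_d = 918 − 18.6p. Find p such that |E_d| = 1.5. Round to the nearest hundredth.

29.61

Set −bp/(a − bp) = −1.5 ⇒ bp = 1.5(a − bp) ⇒ bp(1+1.5) = 1.5·a.
p = 1.5·918/(18.6·2.5) ≈ 29.61.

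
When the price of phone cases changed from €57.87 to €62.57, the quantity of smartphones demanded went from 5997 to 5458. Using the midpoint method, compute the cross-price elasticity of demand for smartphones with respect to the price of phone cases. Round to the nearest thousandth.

%ΔQ_x = (5458 − 5997)/[(5997+5458)/2] = -539/5727.5 ≈ -0.0941.
%ΔP_y = (62.57 − 57.87)/[(57.87+62.57)/2] ≈ 0.0780.
E_xy = -0.0941/0.0780 ≈ -1.206.
E_xy < 0, so smartphones and phone cases are complements.

-1.206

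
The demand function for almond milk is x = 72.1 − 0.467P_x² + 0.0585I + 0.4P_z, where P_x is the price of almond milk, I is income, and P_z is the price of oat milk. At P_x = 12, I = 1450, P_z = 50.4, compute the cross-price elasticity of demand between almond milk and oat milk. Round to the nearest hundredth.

Substituting, x = 72.1 − 0.467(12)² + 0.0585(1450) + 0.4(50.4) = 72.1 − 67.248 + 84.825 + 20.16 = 109.837.
∂x/∂P_z = +0.4, so E_xy = 0.4·(50.4/109.837) ≈ 0.18.
E_xy > 0: the goods are substitutes.

0.18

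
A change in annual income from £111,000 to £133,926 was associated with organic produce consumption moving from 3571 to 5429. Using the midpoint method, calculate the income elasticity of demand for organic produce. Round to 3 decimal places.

%ΔQ = (5429 − 3571)/[(3571+5429)/2] = 1858/4500 ≈ 0.4129.
%ΔM = (133,926 − 111,000)/[(111,000+133,926)/2] = 22926/122463 ≈ 0.1872.
E_I = %ΔQ/%ΔM ≈ 2.206.
E_I > 1: normal good (luxury).

2.206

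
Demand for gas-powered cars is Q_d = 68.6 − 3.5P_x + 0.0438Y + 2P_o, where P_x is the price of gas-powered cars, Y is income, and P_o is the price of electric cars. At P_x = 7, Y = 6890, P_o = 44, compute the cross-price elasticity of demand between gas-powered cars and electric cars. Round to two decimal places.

Substituting, Q_d = 68.6 − 3.5(7) + 0.0438(6890) + 2(44) = 68.6 − 24.5 + 301.782 + 88 = 433.882.
∂Q_d/∂P_o = +2, so E_xy = 2·(44/433.882) ≈ 0.20.
E_xy > 0: the goods are substitutes.

0.20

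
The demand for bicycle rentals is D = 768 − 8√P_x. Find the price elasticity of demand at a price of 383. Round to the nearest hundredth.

At P_x = 383, D = 611.4369.
dD/dP_x = −8/(2√P_x) = −8/(2·19.5704).
Point elasticity E = (dD/dP_x)·(P_x/D) = -0.2044 × 383/611.4369 ≈ -0.13.
|E| < 1, so demand is inelastic at this price.

-0.13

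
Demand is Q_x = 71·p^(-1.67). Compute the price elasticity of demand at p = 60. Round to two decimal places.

-1.67

For a Cobb–Douglas (constant-elasticity) form Q_x = A·p^α·…, the elasticity with respect to p equals the exponent α at every point.
Here the exponent on p is -1.67, so the price elasticity of demand is -1.67.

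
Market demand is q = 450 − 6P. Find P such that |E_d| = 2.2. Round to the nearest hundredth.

Set −bP/(a − bP) = −2.2 ⇒ bP = 2.2(a − bP) ⇒ bP(1+2.2) = 2.2·a.
P = 2.2·450/(6·3.2) ≈ 51.56.

51.56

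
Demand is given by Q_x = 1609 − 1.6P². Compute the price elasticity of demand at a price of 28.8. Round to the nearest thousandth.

At P = 28.8, Q_x = 281.896.
dQ_x/dP = −2·1.6·P = −92.16.
Point elasticity E = (dQ_x/dP)·(P/Q_x) = -92.16 × 28.8/281.896 ≈ -9.416.
|E| > 1, so demand is elastic at this price.

-9.416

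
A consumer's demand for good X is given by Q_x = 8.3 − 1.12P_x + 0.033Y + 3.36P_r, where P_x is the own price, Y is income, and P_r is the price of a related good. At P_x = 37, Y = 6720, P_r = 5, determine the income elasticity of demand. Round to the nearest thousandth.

1.080

First evaluate Q_x: 8.3 − 1.12(37) + 0.033(6720) + 3.36(5) = 8.3 − 41.44 + 221.76 + 16.8 = 205.42.
∂Q_x/∂Y = +0.033, so E_I = 0.033·(6720/205.42) ≈ 1.080.
E_I > 1: normal good (luxury).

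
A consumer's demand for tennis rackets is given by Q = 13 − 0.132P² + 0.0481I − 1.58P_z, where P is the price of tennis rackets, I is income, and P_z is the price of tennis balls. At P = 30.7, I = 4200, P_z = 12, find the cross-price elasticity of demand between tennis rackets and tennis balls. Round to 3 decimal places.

-0.265

First evaluate Q: 13 − 0.132(30.7)² + 0.0481(4200) − 1.58(12) = 13 − 124.4087 + 202.02 − 18.96 = 71.6513.
∂Q/∂P_z = −1.58, so E_xy = -1.58·(12/71.6513) ≈ -0.265.
E_xy < 0: the goods are complements.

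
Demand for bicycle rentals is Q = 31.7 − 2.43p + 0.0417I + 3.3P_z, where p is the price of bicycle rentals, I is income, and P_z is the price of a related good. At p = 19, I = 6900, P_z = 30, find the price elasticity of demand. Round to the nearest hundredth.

Evaluating quantity at (p, I, P_z) gives Q = 31.7 − 2.43(19) + 0.0417(6900) + 3.3(30) = 31.7 − 46.17 + 287.73 + 99 = 372.26.
∂Q/∂p = −2.43, so E_p = (−2.43)·(19/372.26) ≈ -0.12.
|E_p| < 1: demand is inelastic.

-0.12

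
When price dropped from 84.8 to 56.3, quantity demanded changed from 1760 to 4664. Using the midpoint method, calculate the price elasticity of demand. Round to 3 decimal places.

-2.238

%ΔQ = (4664 − 1760)/[(1760 + 4664)/2] = 2904/3212 ≈ 0.9041.
%ΔP = (56.3 − 84.8)/[(84.8 + 56.3)/2] = -28.5/70.55 ≈ -0.4040.
Arc elasticity E = %ΔQ/%ΔP ≈ 0.9041/-0.4040 ≈ -2.238.
|E| > 1: demand is elastic over this range.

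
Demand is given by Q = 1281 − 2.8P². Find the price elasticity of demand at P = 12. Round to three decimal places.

At P = 12, Q = 877.8.
dQ/dP = −2·2.8·P = −67.2.
Point elasticity E = (dQ/dP)·(P/Q) = -67.2 × 12/877.8 ≈ -0.919.
|E| < 1, so demand is inelastic at this price.

-0.919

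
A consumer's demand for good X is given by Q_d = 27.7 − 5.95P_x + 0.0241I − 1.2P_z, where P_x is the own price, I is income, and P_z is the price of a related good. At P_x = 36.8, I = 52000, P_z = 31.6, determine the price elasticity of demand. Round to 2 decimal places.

-0.21

Substituting, Q_d = 27.7 − 5.95(36.8) + 0.0241(52000) − 1.2(31.6) = 27.7 − 218.96 + 1253.2 − 37.92 = 1024.02.
∂Q_d/∂P_x = −5.95, so E_p = (−5.95)·(36.8/1024.02) ≈ -0.21.
|E_p| < 1: demand is inelastic.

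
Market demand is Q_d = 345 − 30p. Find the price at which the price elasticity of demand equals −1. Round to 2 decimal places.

5.75

For linear demand Q_d = a − bp, E = −bp/(a − bp). |E| = 1 ⇒ bp = a − bp ⇒ p = a/(2b).
p = 345/(2·30) = 5.75.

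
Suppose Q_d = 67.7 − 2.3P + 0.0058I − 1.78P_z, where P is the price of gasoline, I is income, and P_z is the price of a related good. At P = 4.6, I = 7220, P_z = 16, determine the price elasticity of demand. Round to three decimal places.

Evaluating quantity at (P, I, P_z) gives Q_d = 67.7 − 2.3(4.6) + 0.0058(7220) − 1.78(16) = 67.7 − 10.58 + 41.876 − 28.48 = 70.516.
∂Q_d/∂P = −2.3, so E_p = (−2.3)·(4.6/70.516) ≈ -0.150.
|E_p| < 1: demand is inelastic.

-0.150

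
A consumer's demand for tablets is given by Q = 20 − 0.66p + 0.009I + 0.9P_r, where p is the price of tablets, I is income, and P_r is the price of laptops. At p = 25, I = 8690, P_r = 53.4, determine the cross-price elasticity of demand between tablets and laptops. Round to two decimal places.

Q = 20 − 0.66(25) + 0.009(8690) + 0.9(53.4) = 20 − 16.5 + 78.21 + 48.06 = 129.77.
∂Q/∂P_r = +0.9, so E_xy = 0.9·(53.4/129.77) ≈ 0.37.
E_xy > 0: the goods are substitutes.

0.37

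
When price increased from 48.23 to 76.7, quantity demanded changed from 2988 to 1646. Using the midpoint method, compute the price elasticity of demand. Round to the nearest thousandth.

%ΔQ = (1646 − 2988)/[(2988 + 1646)/2] = -1342/2317 ≈ -0.5792.
%Δp = (76.7 − 48.23)/[(48.23 + 76.7)/2] = 28.47/62.465 ≈ 0.4558.
Arc elasticity E = %ΔQ/%Δp ≈ -0.5792/0.4558 ≈ -1.271.
|E| > 1: demand is elastic over this range.

-1.271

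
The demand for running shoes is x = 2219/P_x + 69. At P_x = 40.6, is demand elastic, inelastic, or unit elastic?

At P_x = 40.6, x = 123.6552.
dx/dP_x = −2219/P_x² = −1.3462.
Point elasticity E = (dx/dP_x)·(P_x/x) = -1.3462 × 40.6/123.6552 ≈ -0.442.
|E| ≈ 0.442 < 1, so demand is inelastic.

inelastic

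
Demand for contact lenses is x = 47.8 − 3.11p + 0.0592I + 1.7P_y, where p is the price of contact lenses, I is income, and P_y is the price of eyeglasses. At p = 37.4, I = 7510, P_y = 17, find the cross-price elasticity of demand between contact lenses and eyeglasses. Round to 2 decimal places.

0.07

Evaluating quantity at (p, I, P_y) gives x = 47.8 − 3.11(37.4) + 0.0592(7510) + 1.7(17) = 47.8 − 116.314 + 444.592 + 28.9 = 404.978.
∂x/∂P_y = +1.7, so E_xy = 1.7·(17/404.978) ≈ 0.07.
E_xy > 0: the goods are substitutes.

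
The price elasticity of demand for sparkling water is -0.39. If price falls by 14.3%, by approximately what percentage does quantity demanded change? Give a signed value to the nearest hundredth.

%ΔQ ≈ E × %ΔP = (-0.39) × (-14.3%) ≈ 5.58%.

5.58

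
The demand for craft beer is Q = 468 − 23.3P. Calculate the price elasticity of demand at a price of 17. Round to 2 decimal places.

At P = 17, Q = 71.9.
dQ/dP = −23.3.
Point elasticity E = (dQ/dP)·(P/Q) = -23.3 × 17/71.9 ≈ -5.51.
|E| > 1, so demand is elastic at this price.

-5.51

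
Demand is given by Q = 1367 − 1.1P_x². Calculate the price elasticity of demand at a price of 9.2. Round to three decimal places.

At P_x = 9.2, Q = 1273.896.
dQ/dP_x = −2·1.1·P_x = −20.24.
Point elasticity E = (dQ/dP_x)·(P_x/Q) = -20.24 × 9.2/1273.896 ≈ -0.146.
|E| < 1, so demand is inelastic at this price.

-0.146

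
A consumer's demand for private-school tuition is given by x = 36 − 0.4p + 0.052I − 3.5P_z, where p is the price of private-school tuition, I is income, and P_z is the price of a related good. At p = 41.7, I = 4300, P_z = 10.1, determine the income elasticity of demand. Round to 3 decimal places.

x = 36 − 0.4(41.7) + 0.052(4300) − 3.5(10.1) = 36 − 16.68 + 223.6 − 35.35 = 207.57.
∂x/∂I = +0.052, so E_I = 0.052·(4300/207.57) ≈ 1.077.
E_I > 1: normal good (luxury).

1.077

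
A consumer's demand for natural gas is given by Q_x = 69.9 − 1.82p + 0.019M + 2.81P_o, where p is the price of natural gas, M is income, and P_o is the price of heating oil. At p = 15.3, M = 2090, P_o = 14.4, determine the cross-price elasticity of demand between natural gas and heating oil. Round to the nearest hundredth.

Q_x = 69.9 − 1.82(15.3) + 0.019(2090) + 2.81(14.4) = 69.9 − 27.846 + 39.71 + 40.464 = 122.228.
∂Q_x/∂P_o = +2.81, so E_xy = 2.81·(14.4/122.228) ≈ 0.33.
E_xy > 0: the goods are substitutes.

0.33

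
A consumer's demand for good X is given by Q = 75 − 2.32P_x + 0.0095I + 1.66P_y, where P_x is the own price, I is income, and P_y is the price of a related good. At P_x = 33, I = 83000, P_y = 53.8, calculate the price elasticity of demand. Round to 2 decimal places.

At the given point, Q = 75 − 2.32(33) + 0.0095(83000) + 1.66(53.8) = 75 − 76.56 + 788.5 + 89.308 = 876.248.
∂Q/∂P_x = −2.32, so E_p = (−2.32)·(33/876.248) ≈ -0.09.
|E_p| < 1: demand is inelastic.

-0.09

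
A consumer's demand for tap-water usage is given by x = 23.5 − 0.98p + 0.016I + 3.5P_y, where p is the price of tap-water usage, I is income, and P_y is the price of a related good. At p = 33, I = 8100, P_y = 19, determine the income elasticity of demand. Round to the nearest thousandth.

0.692

Evaluating quantity at (p, I, P_y) gives x = 23.5 − 0.98(33) + 0.016(8100) + 3.5(19) = 23.5 − 32.34 + 129.6 + 66.5 = 187.26.
∂x/∂I = +0.016, so E_I = 0.016·(8100/187.26) ≈ 0.692.
E_I ∈ (0,1): normal good (necessity).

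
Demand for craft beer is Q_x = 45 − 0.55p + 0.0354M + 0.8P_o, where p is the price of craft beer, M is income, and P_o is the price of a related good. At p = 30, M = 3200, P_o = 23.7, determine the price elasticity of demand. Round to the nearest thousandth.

Q_x = 45 − 0.55(30) + 0.0354(3200) + 0.8(23.7) = 45 − 16.5 + 113.28 + 18.96 = 160.74.
∂Q_x/∂p = −0.55, so E_p = (−0.55)·(30/160.74) ≈ -0.103.
|E_p| < 1: demand is inelastic.

-0.103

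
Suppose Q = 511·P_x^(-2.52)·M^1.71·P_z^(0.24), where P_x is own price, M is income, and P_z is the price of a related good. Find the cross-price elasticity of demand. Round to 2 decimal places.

For a Cobb–Douglas (constant-elasticity) form Q = A·P_z^α·…, the elasticity with respect to P_z equals the exponent α at every point.
Here the exponent on P_z is 0.24, so the cross-price elasticity of demand is 0.24.

0.24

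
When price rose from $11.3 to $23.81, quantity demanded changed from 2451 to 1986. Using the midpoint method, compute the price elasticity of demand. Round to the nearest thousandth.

%ΔQ = (1986 − 2451)/[(2451 + 1986)/2] = -465/2218.5 ≈ -0.2096.
%ΔP = (23.81 − 11.3)/[(11.3 + 23.81)/2] = 12.51/17.555 ≈ 0.7126.
Arc elasticity E = %ΔQ/%ΔP ≈ -0.2096/0.7126 ≈ -0.294.
|E| < 1: demand is inelastic over this range.

-0.294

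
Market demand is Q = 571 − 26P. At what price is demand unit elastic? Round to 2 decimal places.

10.98

For linear demand Q = a − bP, E = −bP/(a − bP). |E| = 1 ⇒ bP = a − bP ⇒ P = a/(2b).
P = 571/(2·26) ≈ 10.98.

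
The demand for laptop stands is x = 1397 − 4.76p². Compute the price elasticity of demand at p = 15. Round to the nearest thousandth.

-6.571

At p = 15, x = 326.
dx/dp = −2·4.76·p = −142.8.
Point elasticity E = (dx/dp)·(p/x) = -142.8 × 15/326 ≈ -6.571.
|E| > 1, so demand is elastic at this price.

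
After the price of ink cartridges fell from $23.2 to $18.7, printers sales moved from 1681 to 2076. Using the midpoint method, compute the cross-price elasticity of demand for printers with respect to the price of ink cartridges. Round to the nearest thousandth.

%ΔQ_x = (2076 − 1681)/[(1681+2076)/2] = 395/1878.5 ≈ 0.2103.
%ΔP_y = (18.7 − 23.2)/[(23.2+18.7)/2] ≈ -0.2148.
E_xy = 0.2103/-0.2148 ≈ -0.979.
E_xy < 0, so printers and ink cartridges are complements.

-0.979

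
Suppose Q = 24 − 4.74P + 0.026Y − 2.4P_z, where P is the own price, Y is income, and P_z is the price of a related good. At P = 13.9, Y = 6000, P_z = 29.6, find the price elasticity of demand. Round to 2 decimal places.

-1.53

First evaluate Q: 24 − 4.74(13.9) + 0.026(6000) − 2.4(29.6) = 24 − 65.886 + 156 − 71.04 = 43.074.
∂Q/∂P = −4.74, so E_p = (−4.74)·(13.9/43.074) ≈ -1.53.
|E_p| > 1: demand is elastic.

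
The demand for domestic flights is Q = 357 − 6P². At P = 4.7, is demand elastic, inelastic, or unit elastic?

At P = 4.7, Q = 224.46.
dQ/dP = −2·6·P = −56.4.
Point elasticity E = (dQ/dP)·(P/Q) = -56.4 × 4.7/224.46 ≈ -1.181.
|E| ≈ 1.181 > 1, so demand is elastic.

elastic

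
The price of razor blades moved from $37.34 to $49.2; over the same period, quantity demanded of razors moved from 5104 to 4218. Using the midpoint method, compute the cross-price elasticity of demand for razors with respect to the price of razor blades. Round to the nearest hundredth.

-0.69

%ΔQ_x = (4218 − 5104)/[(5104+4218)/2] = -886/4661 ≈ -0.1901.
%ΔP_y = (49.2 − 37.34)/[(37.34+49.2)/2] ≈ 0.2741.
E_xy = -0.1901/0.2741 ≈ -0.69.
E_xy < 0, so razors and razor blades are complements.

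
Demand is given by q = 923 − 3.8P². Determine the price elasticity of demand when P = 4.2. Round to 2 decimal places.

-0.16

At P = 4.2, q = 855.968.
dq/dP = −2·3.8·P = −31.92.
Point elasticity E = (dq/dP)·(P/q) = -31.92 × 4.2/855.968 ≈ -0.16.
|E| < 1, so demand is inelastic at this price.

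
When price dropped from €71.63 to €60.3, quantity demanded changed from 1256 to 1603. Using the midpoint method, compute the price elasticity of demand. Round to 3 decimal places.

%ΔQ = (1603 − 1256)/[(1256 + 1603)/2] = 347/1429.5 ≈ 0.2427.
%Δp = (60.3 − 71.63)/[(71.63 + 60.3)/2] = -11.33/65.965 ≈ -0.1718.
Arc elasticity E = %ΔQ/%Δp ≈ 0.2427/-0.1718 ≈ -1.413.
|E| > 1: demand is elastic over this range.

-1.413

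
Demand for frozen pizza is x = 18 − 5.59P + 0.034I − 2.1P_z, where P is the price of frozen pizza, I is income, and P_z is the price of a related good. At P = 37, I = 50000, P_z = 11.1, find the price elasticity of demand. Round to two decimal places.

-0.14

x = 18 − 5.59(37) + 0.034(50000) − 2.1(11.1) = 18 − 206.83 + 1700 − 23.31 = 1487.86.
∂x/∂P = −5.59, so E_p = (−5.59)·(37/1487.86) ≈ -0.14.
|E_p| < 1: demand is inelastic.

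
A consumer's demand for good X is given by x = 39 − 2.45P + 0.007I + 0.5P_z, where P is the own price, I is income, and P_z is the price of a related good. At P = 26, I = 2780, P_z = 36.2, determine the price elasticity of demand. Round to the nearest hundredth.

-4.95

At the given point, x = 39 − 2.45(26) + 0.007(2780) + 0.5(36.2) = 39 − 63.7 + 19.46 + 18.1 = 12.86.
∂x/∂P = −2.45, so E_p = (−2.45)·(26/12.86) ≈ -4.95.
|E_p| > 1: demand is elastic.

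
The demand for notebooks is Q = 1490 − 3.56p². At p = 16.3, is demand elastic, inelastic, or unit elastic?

elastic

At p = 16.3, Q = 544.1436.
dQ/dp = −2·3.56·p = −116.056.
Point elasticity E = (dQ/dp)·(p/Q) = -116.056 × 16.3/544.1436 ≈ -3.476.
|E| ≈ 3.476 > 1, so demand is elastic.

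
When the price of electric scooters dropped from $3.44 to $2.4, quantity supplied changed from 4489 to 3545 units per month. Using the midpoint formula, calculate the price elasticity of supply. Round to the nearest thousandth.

%Δq = (3545 − 4489)/[(4489 + 3545)/2] = -944/4017 ≈ -0.2350.
%ΔP = (2.4 − 3.44)/[(3.44 + 2.4)/2] = -1.04/2.92 ≈ -0.3562.
Arc elasticity E = %Δq/%ΔP ≈ -0.2350/-0.3562 ≈ 0.660.
|E| < 1: supply is inelastic over this range.

0.660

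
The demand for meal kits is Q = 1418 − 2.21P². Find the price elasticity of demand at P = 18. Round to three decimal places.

-2.040

At P = 18, Q = 701.96.
dQ/dP = −2·2.21·P = −79.56.
Point elasticity E = (dQ/dP)·(P/Q) = -79.56 × 18/701.96 ≈ -2.040.
|E| > 1, so demand is elastic at this price.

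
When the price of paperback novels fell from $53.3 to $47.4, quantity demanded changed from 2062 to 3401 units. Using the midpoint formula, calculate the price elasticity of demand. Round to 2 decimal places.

-4.18

%Δq = (3401 − 2062)/[(2062 + 3401)/2] = 1339/2731.5 ≈ 0.4902.
%ΔP = (47.4 − 53.3)/[(53.3 + 47.4)/2] = -5.9/50.35 ≈ -0.1172.
Arc elasticity E = %Δq/%ΔP ≈ 0.4902/-0.1172 ≈ -4.18.
|E| > 1: demand is elastic over this range.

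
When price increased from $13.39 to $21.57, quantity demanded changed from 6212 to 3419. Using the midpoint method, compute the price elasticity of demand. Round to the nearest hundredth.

-1.24

%ΔQ = (3419 − 6212)/[(6212 + 3419)/2] = -2793/4815.5 ≈ -0.5800.
%Δp = (21.57 − 13.39)/[(13.39 + 21.57)/2] = 8.18/17.48 ≈ 0.4680.
Arc elasticity E = %ΔQ/%Δp ≈ -0.5800/0.4680 ≈ -1.24.
|E| > 1: demand is elastic over this range.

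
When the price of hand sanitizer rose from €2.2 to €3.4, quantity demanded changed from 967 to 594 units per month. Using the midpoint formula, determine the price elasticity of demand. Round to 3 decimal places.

%ΔQ = (594 − 967)/[(967 + 594)/2] = -373/780.5 ≈ -0.4779.
%Δp = (3.4 − 2.2)/[(2.2 + 3.4)/2] = 1.2/2.8 ≈ 0.4286.
Arc elasticity E = %ΔQ/%Δp ≈ -0.4779/0.4286 ≈ -1.115.
|E| > 1: demand is elastic over this range.

-1.115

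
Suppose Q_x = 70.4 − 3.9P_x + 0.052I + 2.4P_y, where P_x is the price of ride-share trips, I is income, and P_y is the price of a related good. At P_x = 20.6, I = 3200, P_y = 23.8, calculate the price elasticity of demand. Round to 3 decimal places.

-0.376

Substituting, Q_x = 70.4 − 3.9(20.6) + 0.052(3200) + 2.4(23.8) = 70.4 − 80.34 + 166.4 + 57.12 = 213.58.
∂Q_x/∂P_x = −3.9, so E_p = (−3.9)·(20.6/213.58) ≈ -0.376.
|E_p| < 1: demand is inelastic.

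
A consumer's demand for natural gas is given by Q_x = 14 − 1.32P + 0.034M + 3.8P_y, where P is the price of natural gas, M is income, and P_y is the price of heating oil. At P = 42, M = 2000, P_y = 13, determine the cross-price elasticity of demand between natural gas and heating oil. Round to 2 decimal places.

0.65

Substituting, Q_x = 14 − 1.32(42) + 0.034(2000) + 3.8(13) = 14 − 55.44 + 68 + 49.4 = 75.96.
∂Q_x/∂P_y = +3.8, so E_xy = 3.8·(13/75.96) ≈ 0.65.
E_xy > 0: the goods are substitutes.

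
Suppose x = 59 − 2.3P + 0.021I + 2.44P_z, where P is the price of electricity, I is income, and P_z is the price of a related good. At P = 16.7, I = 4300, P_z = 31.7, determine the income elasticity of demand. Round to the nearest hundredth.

0.48

At the given point, x = 59 − 2.3(16.7) + 0.021(4300) + 2.44(31.7) = 59 − 38.41 + 90.3 + 77.348 = 188.238.
∂x/∂I = +0.021, so E_I = 0.021·(4300/188.238) ≈ 0.48.
E_I ∈ (0,1): normal good (necessity).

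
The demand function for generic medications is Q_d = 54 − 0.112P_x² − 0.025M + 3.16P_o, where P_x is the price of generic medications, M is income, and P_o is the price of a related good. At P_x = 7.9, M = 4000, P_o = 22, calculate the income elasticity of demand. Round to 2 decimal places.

-6.05

Evaluating quantity at (P_x, M, P_o) gives Q_d = 54 − 0.112(7.9)² − 0.025(4000) + 3.16(22) = 54 − 6.9899 − 100 + 69.52 = 16.5301.
∂Q_d/∂M = −0.025, so E_I = -0.025·(4000/16.5301) ≈ -6.05.
E_I < 0: inferior good.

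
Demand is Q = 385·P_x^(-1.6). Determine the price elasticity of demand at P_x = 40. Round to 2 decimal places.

-1.60

For a Cobb–Douglas (constant-elasticity) form Q = A·P_x^α·…, the elasticity with respect to P_x equals the exponent α at every point.
Here the exponent on P_x is -1.6, so the price elasticity of demand is -1.60.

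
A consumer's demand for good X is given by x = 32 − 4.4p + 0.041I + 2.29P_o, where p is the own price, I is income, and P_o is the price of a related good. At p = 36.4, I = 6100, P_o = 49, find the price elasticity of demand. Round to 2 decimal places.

Evaluating quantity at (p, I, P_o) gives x = 32 − 4.4(36.4) + 0.041(6100) + 2.29(49) = 32 − 160.16 + 250.1 + 112.21 = 234.15.
∂x/∂p = −4.4, so E_p = (−4.4)·(36.4/234.15) ≈ -0.68.
|E_p| < 1: demand is inelastic.

-0.68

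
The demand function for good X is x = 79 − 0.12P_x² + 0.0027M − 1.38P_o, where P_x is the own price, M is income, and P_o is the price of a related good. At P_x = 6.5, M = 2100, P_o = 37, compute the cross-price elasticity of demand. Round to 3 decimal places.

-1.789

At the given point, x = 79 − 0.12(6.5)² + 0.0027(2100) − 1.38(37) = 79 − 5.07 + 5.67 − 51.06 = 28.54.
∂x/∂P_o = −1.38, so E_xy = -1.38·(37/28.54) ≈ -1.789.
E_xy < 0: the goods are complements.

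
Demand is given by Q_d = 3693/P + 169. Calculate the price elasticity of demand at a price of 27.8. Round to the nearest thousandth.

-0.440

At P = 27.8, Q_d = 301.8417.
dQ_d/dP = −3693/P² = −4.7785.
Point elasticity E = (dQ_d/dP)·(P/Q_d) = -4.7785 × 27.8/301.8417 ≈ -0.440.
|E| < 1, so demand is inelastic at this price.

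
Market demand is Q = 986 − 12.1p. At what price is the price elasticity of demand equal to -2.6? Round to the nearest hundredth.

Set −bp/(a − bp) = −2.6 ⇒ bp = 2.6(a − bp) ⇒ bp(1+2.6) = 2.6·a.
p = 2.6·986/(12.1·3.6) ≈ 58.85.

58.85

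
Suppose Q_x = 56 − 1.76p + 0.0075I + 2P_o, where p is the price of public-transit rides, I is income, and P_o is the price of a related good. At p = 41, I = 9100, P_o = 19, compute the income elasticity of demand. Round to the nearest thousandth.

0.758

Evaluating quantity at (p, I, P_o) gives Q_x = 56 − 1.76(41) + 0.0075(9100) + 2(19) = 56 − 72.16 + 68.25 + 38 = 90.09.
∂Q_x/∂I = +0.0075, so E_I = 0.0075·(9100/90.09) ≈ 0.758.
E_I ∈ (0,1): normal good (necessity).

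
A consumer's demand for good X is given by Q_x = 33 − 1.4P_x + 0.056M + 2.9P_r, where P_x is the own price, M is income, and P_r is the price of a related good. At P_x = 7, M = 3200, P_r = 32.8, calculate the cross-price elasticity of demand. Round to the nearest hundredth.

0.32

At the given point, Q_x = 33 − 1.4(7) + 0.056(3200) + 2.9(32.8) = 33 − 9.8 + 179.2 + 95.12 = 297.52.
∂Q_x/∂P_r = +2.9, so E_xy = 2.9·(32.8/297.52) ≈ 0.32.
E_xy > 0: the goods are substitutes.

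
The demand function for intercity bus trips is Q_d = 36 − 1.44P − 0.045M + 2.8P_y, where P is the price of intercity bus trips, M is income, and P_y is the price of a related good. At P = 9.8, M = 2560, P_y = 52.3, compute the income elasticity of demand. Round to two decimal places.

-2.17

Evaluating quantity at (P, M, P_y) gives Q_d = 36 − 1.44(9.8) − 0.045(2560) + 2.8(52.3) = 36 − 14.112 − 115.2 + 146.44 = 53.128.
∂Q_d/∂M = −0.045, so E_I = -0.045·(2560/53.128) ≈ -2.17.
E_I < 0: inferior good.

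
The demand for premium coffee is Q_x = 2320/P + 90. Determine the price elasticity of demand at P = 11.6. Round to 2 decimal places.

-0.69

At P = 11.6, Q_x = 290.
dQ_x/dP = −2320/P² = −17.2414.
Point elasticity E = (dQ_x/dP)·(P/Q_x) = -17.2414 × 11.6/290 ≈ -0.69.
|E| < 1, so demand is inelastic at this price.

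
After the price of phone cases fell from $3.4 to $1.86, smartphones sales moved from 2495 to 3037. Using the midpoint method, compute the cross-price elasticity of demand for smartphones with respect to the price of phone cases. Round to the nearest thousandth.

-0.335

%ΔQ_x = (3037 − 2495)/[(2495+3037)/2] = 542/2766 ≈ 0.1960.
%ΔP_y = (1.86 − 3.4)/[(3.4+1.86)/2] ≈ -0.5856.
E_xy = 0.1960/-0.5856 ≈ -0.335.
E_xy < 0, so smartphones and phone cases are complements.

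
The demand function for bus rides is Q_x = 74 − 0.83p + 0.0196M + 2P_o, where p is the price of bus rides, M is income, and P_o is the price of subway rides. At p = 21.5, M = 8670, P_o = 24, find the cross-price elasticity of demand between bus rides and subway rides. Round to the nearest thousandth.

0.175

Evaluating quantity at (p, M, P_o) gives Q_x = 74 − 0.83(21.5) + 0.0196(8670) + 2(24) = 74 − 17.845 + 169.932 + 48 = 274.087.
∂Q_x/∂P_o = +2, so E_xy = 2·(24/274.087) ≈ 0.175.
E_xy > 0: the goods are substitutes.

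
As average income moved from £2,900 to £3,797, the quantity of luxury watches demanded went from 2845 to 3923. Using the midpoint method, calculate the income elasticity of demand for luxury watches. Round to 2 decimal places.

1.19

%ΔQ = (3923 − 2845)/[(2845+3923)/2] = 1078/3384 ≈ 0.3186.
%ΔI = (3,797 − 2,900)/[(2,900+3,797)/2] = 897/3348.5 ≈ 0.2679.
E_I = %ΔQ/%ΔI ≈ 1.19.
E_I > 1: normal good (luxury).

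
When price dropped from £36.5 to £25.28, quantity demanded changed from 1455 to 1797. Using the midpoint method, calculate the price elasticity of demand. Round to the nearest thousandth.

-0.579

%ΔQ = (1797 − 1455)/[(1455 + 1797)/2] = 342/1626 ≈ 0.2103.
%Δp = (25.28 − 36.5)/[(36.5 + 25.28)/2] = -11.22/30.89 ≈ -0.3632.
Arc elasticity E = %ΔQ/%Δp ≈ 0.2103/-0.3632 ≈ -0.579.
|E| < 1: demand is inelastic over this range.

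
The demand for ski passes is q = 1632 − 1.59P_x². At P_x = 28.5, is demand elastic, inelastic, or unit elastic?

At P_x = 28.5, q = 340.5225.
dq/dP_x = −2·1.59·P_x = −90.63.
Point elasticity E = (dq/dP_x)·(P_x/q) = -90.63 × 28.5/340.5225 ≈ -7.585.
|E| ≈ 7.585 > 1, so demand is elastic.

elastic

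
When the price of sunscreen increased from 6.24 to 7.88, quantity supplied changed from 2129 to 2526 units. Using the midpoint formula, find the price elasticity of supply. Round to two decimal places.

0.73

%Δq = (2526 − 2129)/[(2129 + 2526)/2] = 397/2327.5 ≈ 0.1706.
%Δp = (7.88 − 6.24)/[(6.24 + 7.88)/2] = 1.64/7.06 ≈ 0.2323.
Arc elasticity E = %Δq/%Δp ≈ 0.1706/0.2323 ≈ 0.73.
|E| < 1: supply is inelastic over this range.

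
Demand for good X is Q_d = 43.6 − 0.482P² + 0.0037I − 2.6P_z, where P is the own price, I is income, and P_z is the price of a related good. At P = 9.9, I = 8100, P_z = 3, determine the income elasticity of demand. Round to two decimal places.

Q_d = 43.6 − 0.482(9.9)² + 0.0037(8100) − 2.6(3) = 43.6 − 47.2408 + 29.97 − 7.8 = 18.5292.
∂Q_d/∂I = +0.0037, so E_I = 0.0037·(8100/18.5292) ≈ 1.62.
E_I > 1: normal good (luxury).

1.62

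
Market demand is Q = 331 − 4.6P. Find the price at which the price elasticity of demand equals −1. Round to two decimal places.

35.98

For linear demand Q = a − bP, E = −bP/(a − bP). |E| = 1 ⇒ bP = a − bP ⇒ P = a/(2b).
P = 331/(2·4.6) ≈ 35.98.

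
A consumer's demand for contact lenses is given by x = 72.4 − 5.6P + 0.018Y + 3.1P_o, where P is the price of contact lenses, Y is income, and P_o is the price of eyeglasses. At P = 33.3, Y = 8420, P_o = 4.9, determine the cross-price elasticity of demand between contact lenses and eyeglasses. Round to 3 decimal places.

0.288

First evaluate x: 72.4 − 5.6(33.3) + 0.018(8420) + 3.1(4.9) = 72.4 − 186.48 + 151.56 + 15.19 = 52.67.
∂x/∂P_o = +3.1, so E_xy = 3.1·(4.9/52.67) ≈ 0.288.
E_xy > 0: the goods are substitutes.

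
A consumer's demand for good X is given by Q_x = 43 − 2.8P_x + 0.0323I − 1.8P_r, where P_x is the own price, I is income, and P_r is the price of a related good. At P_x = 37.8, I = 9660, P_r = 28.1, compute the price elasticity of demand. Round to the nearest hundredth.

-0.53

Substituting, Q_x = 43 − 2.8(37.8) + 0.0323(9660) − 1.8(28.1) = 43 − 105.84 + 312.018 − 50.58 = 198.598.
∂Q_x/∂P_x = −2.8, so E_p = (−2.8)·(37.8/198.598) ≈ -0.53.
|E_p| < 1: demand is inelastic.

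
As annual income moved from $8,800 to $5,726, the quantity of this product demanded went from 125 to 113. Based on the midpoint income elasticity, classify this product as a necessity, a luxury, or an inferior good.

%ΔQ = (113 − 125)/[(125+113)/2] = -12/119 ≈ -0.1008.
%ΔI = (5,726 − 8,800)/[(8,800+5,726)/2] = -3074/7263 ≈ -0.4232.
E_I = %ΔQ/%ΔI ≈ 0.238.
E_I ∈ (0,1): normal good (necessity).

necessity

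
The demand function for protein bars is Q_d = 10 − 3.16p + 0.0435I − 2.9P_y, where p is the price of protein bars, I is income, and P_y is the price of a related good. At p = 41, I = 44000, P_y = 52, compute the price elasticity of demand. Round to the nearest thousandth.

-0.079

Substituting, Q_d = 10 − 3.16(41) + 0.0435(44000) − 2.9(52) = 10 − 129.56 + 1914 − 150.8 = 1643.64.
∂Q_d/∂p = −3.16, so E_p = (−3.16)·(41/1643.64) ≈ -0.079.
|E_p| < 1: demand is inelastic.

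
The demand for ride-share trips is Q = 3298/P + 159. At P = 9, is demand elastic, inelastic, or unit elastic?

At P = 9, Q = 525.4444.
dQ/dP = −3298/P² = −40.716.
Point elasticity E = (dQ/dP)·(P/Q) = -40.716 × 9/525.4444 ≈ -0.697.
|E| ≈ 0.697 < 1, so demand is inelastic.

inelastic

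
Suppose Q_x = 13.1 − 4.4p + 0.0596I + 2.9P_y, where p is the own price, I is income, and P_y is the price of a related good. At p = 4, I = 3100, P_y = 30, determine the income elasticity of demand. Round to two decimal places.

First evaluate Q_x: 13.1 − 4.4(4) + 0.0596(3100) + 2.9(30) = 13.1 − 17.6 + 184.76 + 87 = 267.26.
∂Q_x/∂I = +0.0596, so E_I = 0.0596·(3100/267.26) ≈ 0.69.
E_I ∈ (0,1): normal good (necessity).

0.69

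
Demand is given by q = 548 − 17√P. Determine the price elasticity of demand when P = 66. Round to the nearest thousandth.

-0.168

At P = 66, q = 409.8913.
dq/dP = −17/(2√P) = −17/(2·8.124).
Point elasticity E = (dq/dP)·(P/q) = -1.0463 × 66/409.8913 ≈ -0.168.
|E| < 1, so demand is inelastic at this price.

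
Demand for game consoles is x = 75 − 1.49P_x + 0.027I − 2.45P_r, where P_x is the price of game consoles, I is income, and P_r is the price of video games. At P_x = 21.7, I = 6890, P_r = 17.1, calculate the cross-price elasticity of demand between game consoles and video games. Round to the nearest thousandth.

-0.224

At the given point, x = 75 − 1.49(21.7) + 0.027(6890) − 2.45(17.1) = 75 − 32.333 + 186.03 − 41.895 = 186.802.
∂x/∂P_r = −2.45, so E_xy = -2.45·(17.1/186.802) ≈ -0.224.
E_xy < 0: the goods are complements.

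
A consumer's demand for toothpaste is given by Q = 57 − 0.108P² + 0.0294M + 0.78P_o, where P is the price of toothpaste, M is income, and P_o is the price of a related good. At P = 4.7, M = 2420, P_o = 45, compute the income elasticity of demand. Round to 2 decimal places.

0.44

Q = 57 − 0.108(4.7)² + 0.0294(2420) + 0.78(45) = 57 − 2.3857 + 71.148 + 35.1 = 160.8623.
∂Q/∂M = +0.0294, so E_I = 0.0294·(2420/160.8623) ≈ 0.44.
E_I ∈ (0,1): normal good (necessity).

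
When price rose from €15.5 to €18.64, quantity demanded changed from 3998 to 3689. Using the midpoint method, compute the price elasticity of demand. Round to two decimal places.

-0.44

%Δq = (3689 − 3998)/[(3998 + 3689)/2] = -309/3843.5 ≈ -0.0804.
%Δp = (18.64 − 15.5)/[(15.5 + 18.64)/2] = 3.14/17.07 ≈ 0.1839.
Arc elasticity E = %Δq/%Δp ≈ -0.0804/0.1839 ≈ -0.44.
|E| < 1: demand is inelastic over this range.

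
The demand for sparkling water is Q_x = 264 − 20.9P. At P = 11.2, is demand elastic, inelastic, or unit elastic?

At P = 11.2, Q_x = 29.92.
dQ_x/dP = −20.9.
Point elasticity E = (dQ_x/dP)·(P/Q_x) = -20.9 × 11.2/29.92 ≈ -7.824.
|E| ≈ 7.824 > 1, so demand is elastic.

elastic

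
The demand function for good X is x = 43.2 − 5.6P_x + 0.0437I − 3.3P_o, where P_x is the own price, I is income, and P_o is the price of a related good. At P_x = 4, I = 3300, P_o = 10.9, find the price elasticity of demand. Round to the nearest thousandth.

Substituting, x = 43.2 − 5.6(4) + 0.0437(3300) − 3.3(10.9) = 43.2 − 22.4 + 144.21 − 35.97 = 129.04.
∂x/∂P_x = −5.6, so E_p = (−5.6)·(4/129.04) ≈ -0.174.
|E_p| < 1: demand is inelastic.

-0.174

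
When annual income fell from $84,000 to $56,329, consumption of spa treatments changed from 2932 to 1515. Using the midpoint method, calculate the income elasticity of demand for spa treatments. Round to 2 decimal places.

1.62

%ΔQ = (1515 − 2932)/[(2932+1515)/2] = -1417/2223.5 ≈ -0.6373.
%ΔI = (56,329 − 84,000)/[(84,000+56,329)/2] = -27671/70164.5 ≈ -0.3944.
E_I = %ΔQ/%ΔI ≈ 1.62.
E_I > 1: normal good (luxury).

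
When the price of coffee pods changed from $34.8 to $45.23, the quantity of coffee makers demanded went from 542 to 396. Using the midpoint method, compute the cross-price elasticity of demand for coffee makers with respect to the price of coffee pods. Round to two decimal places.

%ΔQ_x = (396 − 542)/[(542+396)/2] = -146/469 ≈ -0.3113.
%ΔP_y = (45.23 − 34.8)/[(34.8+45.23)/2] ≈ 0.2607.
E_xy = -0.3113/0.2607 ≈ -1.19.
E_xy < 0, so coffee makers and coffee pods are complements.

-1.19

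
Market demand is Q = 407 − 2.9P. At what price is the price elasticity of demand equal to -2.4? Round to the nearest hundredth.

99.07

Set −bP/(a − bP) = −2.4 ⇒ bP = 2.4(a − bP) ⇒ bP(1+2.4) = 2.4·a.
P = 2.4·407/(2.9·3.4) ≈ 99.07.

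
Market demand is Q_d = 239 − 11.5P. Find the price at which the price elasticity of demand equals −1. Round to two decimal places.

For linear demand Q_d = a − bP, E = −bP/(a − bP). |E| = 1 ⇒ bP = a − bP ⇒ P = a/(2b).
P = 239/(2·11.5) ≈ 10.39.

10.39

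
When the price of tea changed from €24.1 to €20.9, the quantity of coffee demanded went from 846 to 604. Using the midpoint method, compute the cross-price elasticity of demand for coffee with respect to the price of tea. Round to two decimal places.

%ΔQ_x = (604 − 846)/[(846+604)/2] = -242/725 ≈ -0.3338.
%ΔP_y = (20.9 − 24.1)/[(24.1+20.9)/2] ≈ -0.1422.
E_xy = -0.3338/-0.1422 ≈ 2.35.
E_xy > 0, so coffee and tea are substitutes.

2.35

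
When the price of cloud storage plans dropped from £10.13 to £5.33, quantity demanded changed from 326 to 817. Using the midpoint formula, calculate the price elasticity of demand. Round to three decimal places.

%ΔQ = (817 − 326)/[(326 + 817)/2] = 491/571.5 ≈ 0.8591.
%Δp = (5.33 − 10.13)/[(10.13 + 5.33)/2] = -4.8/7.73 ≈ -0.6210.
Arc elasticity E = %ΔQ/%Δp ≈ 0.8591/-0.6210 ≈ -1.384.
|E| > 1: demand is elastic over this range.

-1.384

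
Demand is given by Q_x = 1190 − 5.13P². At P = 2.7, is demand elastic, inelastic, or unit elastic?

inelastic

At P = 2.7, Q_x = 1152.6023.
dQ_x/dP = −2·5.13·P = −27.702.
Point elasticity E = (dQ_x/dP)·(P/Q_x) = -27.702 × 2.7/1152.6023 ≈ -0.065.
|E| ≈ 0.065 < 1, so demand is inelastic.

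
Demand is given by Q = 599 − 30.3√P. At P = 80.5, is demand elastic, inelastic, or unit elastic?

inelastic

At P = 80.5, Q = 327.143.
dQ/dP = −30.3/(2√P) = −30.3/(2·8.9722).
Point elasticity E = (dQ/dP)·(P/Q) = -1.6886 × 80.5/327.143 ≈ -0.416.
|E| ≈ 0.416 < 1, so demand is inelastic.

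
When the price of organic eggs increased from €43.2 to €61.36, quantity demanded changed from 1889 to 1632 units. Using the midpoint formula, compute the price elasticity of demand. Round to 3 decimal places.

-0.420

%Δq = (1632 − 1889)/[(1889 + 1632)/2] = -257/1760.5 ≈ -0.1460.
%Δp = (61.36 − 43.2)/[(43.2 + 61.36)/2] = 18.16/52.28 ≈ 0.3474.
Arc elasticity E = %Δq/%Δp ≈ -0.1460/0.3474 ≈ -0.420.
|E| < 1: demand is inelastic over this range.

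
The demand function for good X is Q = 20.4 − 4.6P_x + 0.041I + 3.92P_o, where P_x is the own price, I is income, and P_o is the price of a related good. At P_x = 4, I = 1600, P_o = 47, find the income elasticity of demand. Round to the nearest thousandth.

Evaluating quantity at (P_x, I, P_o) gives Q = 20.4 − 4.6(4) + 0.041(1600) + 3.92(47) = 20.4 − 18.4 + 65.6 + 184.24 = 251.84.
∂Q/∂I = +0.041, so E_I = 0.041·(1600/251.84) ≈ 0.260.
E_I ∈ (0,1): normal good (necessity).

0.260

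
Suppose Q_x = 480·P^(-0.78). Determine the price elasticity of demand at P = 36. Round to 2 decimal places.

For a Cobb–Douglas (constant-elasticity) form Q_x = A·P^α·…, the elasticity with respect to P equals the exponent α at every point.
Here the exponent on P is -0.78, so the price elasticity of demand is -0.78.

-0.78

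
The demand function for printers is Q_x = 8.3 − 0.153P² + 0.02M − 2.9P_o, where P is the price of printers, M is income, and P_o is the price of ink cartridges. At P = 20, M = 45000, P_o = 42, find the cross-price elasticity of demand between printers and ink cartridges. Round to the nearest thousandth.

-0.168

At the given point, Q_x = 8.3 − 0.153(20)² + 0.02(45000) − 2.9(42) = 8.3 − 61.2 + 900 − 121.8 = 725.3.
∂Q_x/∂P_o = −2.9, so E_xy = -2.9·(42/725.3) ≈ -0.168.
E_xy < 0: the goods are complements.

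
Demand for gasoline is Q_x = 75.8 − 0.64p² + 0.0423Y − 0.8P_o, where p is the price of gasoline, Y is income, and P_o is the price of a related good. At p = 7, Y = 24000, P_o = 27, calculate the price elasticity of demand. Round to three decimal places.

-0.060

Evaluating quantity at (p, Y, P_o) gives Q_x = 75.8 − 0.64(7)² + 0.0423(24000) − 0.8(27) = 75.8 − 31.36 + 1015.2 − 21.6 = 1038.04.
∂Q_x/∂p = −2·0.64·p = -8.96, so E_p = -8.96·(7/1038.04) ≈ -0.060.
|E_p| < 1: demand is inelastic.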